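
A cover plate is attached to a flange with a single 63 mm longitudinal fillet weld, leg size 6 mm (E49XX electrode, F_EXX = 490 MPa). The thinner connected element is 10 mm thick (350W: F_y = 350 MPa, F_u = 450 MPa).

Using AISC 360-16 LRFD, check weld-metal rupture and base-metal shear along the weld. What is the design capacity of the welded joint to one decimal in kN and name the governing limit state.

58.9 kN (weld metal governs)

Weld metal: throat = 0.707×6 = 4.242 mm, L = 63 mm. φR_n = 0.75 × 0.6 × 490 × 4.242 × 63 = 58.9 kN.
Base metal shear (10 mm plate): yield φR_n = 1.0×0.6×350×10×63 = 132.3 kN; rupture φR_n = 0.75×0.6×450×10×63 = 127.6 kN; take 127.6 kN (rupture).
Governing: min(58.9, 127.6) = 58.9 kN → weld metal.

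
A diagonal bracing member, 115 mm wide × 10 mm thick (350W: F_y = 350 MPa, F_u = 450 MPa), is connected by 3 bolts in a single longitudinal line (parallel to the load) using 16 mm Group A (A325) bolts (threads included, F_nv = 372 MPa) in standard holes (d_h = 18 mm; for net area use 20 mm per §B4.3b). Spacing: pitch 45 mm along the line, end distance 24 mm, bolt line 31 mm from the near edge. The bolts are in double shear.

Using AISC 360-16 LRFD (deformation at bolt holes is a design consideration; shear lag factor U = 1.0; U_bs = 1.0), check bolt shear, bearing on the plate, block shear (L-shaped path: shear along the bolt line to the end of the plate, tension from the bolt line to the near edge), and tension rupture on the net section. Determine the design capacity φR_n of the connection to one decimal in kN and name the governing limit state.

Bolt shear: A_b = π(16)²/4 = 201.06 mm². φR_n = 0.75 × 372 × 201.06 × 3 × 2 = 336.6 kN.
Bearing (10 mm plate, F_u = 450 MPa): end bolts L_c = 24 − 18/2 = 15, R_n = min(1.2×15×10×450, 2.4×16×10×450) = 81 kN/bolt; interior L_c = 45 − 18 = 27, R_n = 145.8 kN/bolt. φR_n = 0.75 × (1×81 + 2×145.8) = 279.5 kN.
Block shear: shear path 1×[24+2×45] = 1×114 mm, A_gv = 1140, A_nv = 1×(114 − 2.5×20)×10 = 640 mm²; tension to near edge: (31 − 0.5×20)×10 = 210 mm². R_n = min(0.6×450×640, 0.6×350×1140) + 1.0×450×210 = min(172.8, 239.4) + 94.5 = 267.3 kN. φR_n = 0.75 × 267.3 = 200.5 kN.
Tension rupture (net): A_n = (115 − 1×20)×10 = 950 mm² (U = 1.0, A_e = A_n). φR_n = 0.75 × 450 × 950 = 320.6 kN.
Governing: min(336.6, 279.5, 200.5, 320.6) = 200.5 kN → block shear.

200.5 kN (block shear governs)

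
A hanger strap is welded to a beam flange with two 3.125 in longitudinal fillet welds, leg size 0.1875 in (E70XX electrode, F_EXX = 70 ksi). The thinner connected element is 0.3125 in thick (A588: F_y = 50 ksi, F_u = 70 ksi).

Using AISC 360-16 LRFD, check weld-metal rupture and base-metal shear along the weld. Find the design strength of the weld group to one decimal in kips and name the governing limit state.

26.1 kips (weld metal governs)

Weld metal: throat = 0.707×0.1875 = 0.13256 in, L = 2×3.125 = 6.25 in. φR_n = 0.75 × 0.6 × 70 × 0.13256 × 6.25 = 26.1 kips.
Base metal shear (0.3125 in plate): yield φR_n = 1.0×0.6×50×0.3125×6.25 = 58.6 kips; rupture φR_n = 0.75×0.6×70×0.3125×6.25 = 61.5 kips; take 58.6 kips (yield).
Governing: min(26.1, 58.6) = 26.1 kips → weld metal.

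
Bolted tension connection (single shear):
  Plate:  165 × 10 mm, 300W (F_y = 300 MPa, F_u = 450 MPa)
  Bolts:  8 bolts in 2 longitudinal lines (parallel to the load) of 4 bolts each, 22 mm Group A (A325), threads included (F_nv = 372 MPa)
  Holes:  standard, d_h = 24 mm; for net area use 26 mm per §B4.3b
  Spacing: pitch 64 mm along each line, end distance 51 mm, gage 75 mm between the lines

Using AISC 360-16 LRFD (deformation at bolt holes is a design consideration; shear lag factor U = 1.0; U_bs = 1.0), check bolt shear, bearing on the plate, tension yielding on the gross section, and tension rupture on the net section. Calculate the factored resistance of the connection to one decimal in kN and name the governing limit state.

381.4 kN (net-section rupture governs)

Bolt shear: A_b = π(22)²/4 = 380.13 mm². φR_n = 0.75 × 372 × 380.13 × 8 × 1 = 848.5 kN.
Bearing (10 mm plate, F_u = 450 MPa): end bolts L_c = 51 − 24/2 = 39, R_n = min(1.2×39×10×450, 2.4×22×10×450) = 210.6 kN/bolt; interior L_c = 64 − 24 = 40, R_n = 216 kN/bolt. φR_n = 0.75 × (2×210.6 + 6×216) = 1287.9 kN.
Tension yield (gross): A_g = 165×10 = 1650 mm². φR_n = 0.90 × 300 × 1650 = 445.5 kN.
Tension rupture (net): A_n = (165 − 2×26)×10 = 1130 mm² (U = 1.0, A_e = A_n). φR_n = 0.75 × 450 × 1130 = 381.4 kN.
Governing: min(848.5, 1287.9, 445.5, 381.4) = 381.4 kN → net-section rupture.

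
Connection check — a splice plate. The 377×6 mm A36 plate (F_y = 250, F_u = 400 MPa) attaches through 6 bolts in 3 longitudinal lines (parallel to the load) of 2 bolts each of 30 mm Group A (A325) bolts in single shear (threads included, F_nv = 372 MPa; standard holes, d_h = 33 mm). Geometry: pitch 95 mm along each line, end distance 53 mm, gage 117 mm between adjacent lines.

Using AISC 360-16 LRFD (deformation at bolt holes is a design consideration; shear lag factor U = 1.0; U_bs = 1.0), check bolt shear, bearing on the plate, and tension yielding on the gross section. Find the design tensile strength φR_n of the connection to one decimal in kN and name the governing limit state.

Bolt shear: A_b = π(30)²/4 = 706.86 mm². φR_n = 0.75 × 372 × 706.86 × 6 × 1 = 1183.3 kN.
Bearing (6 mm plate, F_u = 400 MPa): end bolts L_c = 53 − 33/2 = 36.5, R_n = min(1.2×36.5×6×400, 2.4×30×6×400) = 105.12 kN/bolt; interior L_c = 95 − 33 = 62, R_n = 172.8 kN/bolt. φR_n = 0.75 × (3×105.12 + 3×172.8) = 625.3 kN.
Tension yield (gross): A_g = 377×6 = 2262 mm². φR_n = 0.90 × 250 × 2262 = 509.0 kN.
Governing: min(1183.3, 625.3, 509.0) = 509.0 kN → gross-section yield.

509.0 kN (gross-section yield governs)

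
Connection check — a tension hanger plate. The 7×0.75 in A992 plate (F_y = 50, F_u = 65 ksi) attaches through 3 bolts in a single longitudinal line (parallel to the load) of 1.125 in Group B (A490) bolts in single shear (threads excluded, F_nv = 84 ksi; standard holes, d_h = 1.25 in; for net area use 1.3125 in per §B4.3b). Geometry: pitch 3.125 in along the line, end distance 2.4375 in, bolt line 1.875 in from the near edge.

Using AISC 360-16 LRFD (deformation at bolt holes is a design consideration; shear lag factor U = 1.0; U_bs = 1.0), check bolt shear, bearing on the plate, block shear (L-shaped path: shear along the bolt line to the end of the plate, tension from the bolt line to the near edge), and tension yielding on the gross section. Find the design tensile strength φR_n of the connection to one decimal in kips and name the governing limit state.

163.2 kips (block shear governs)

Bolt shear: A_b = π(1.125)²/4 = 0.99402 in². φR_n = 0.75 × 84 × 0.99402 × 3 × 1 = 187.9 kips.
Bearing (0.75 in plate, F_u = 65 ksi): end bolts L_c = 2.4375 − 1.25/2 = 1.8125, R_n = min(1.2×1.8125×0.75×65, 2.4×1.125×0.75×65) = 106.03 kips/bolt; interior L_c = 3.125 − 1.25 = 1.875, R_n = 109.69 kips/bolt. φR_n = 0.75 × (1×106.03 + 2×109.69) = 244.1 kips.
Block shear: shear path 1×[2.4375+2×3.125] = 1×8.6875 in, A_gv = 6.5156, A_nv = 1×(8.6875 − 2.5×1.3125)×0.75 = 4.0547 in²; tension to near edge: (1.875 − 0.5×1.3125)×0.75 = 0.91406 in². R_n = min(0.6×65×4.0547, 0.6×50×6.5156) + 1.0×65×0.91406 = min(158.13, 195.47) + 59.414 = 217.54 kips. φR_n = 0.75 × 217.54 = 163.2 kips.
Tension yield (gross): A_g = 7×0.75 = 5.25 in². φR_n = 0.90 × 50 × 5.25 = 236.3 kips.
Governing: min(187.9, 244.1, 163.2, 236.3) = 163.2 kips → block shear.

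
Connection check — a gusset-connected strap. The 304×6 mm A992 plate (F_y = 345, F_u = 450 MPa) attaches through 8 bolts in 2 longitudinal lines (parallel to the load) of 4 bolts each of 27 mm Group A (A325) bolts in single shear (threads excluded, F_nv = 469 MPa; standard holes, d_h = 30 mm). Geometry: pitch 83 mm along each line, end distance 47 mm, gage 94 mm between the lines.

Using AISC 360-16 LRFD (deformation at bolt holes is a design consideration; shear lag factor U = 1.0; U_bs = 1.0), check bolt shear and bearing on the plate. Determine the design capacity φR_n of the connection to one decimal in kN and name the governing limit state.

Bolt shear: A_b = π(27)²/4 = 572.56 mm². φR_n = 0.75 × 469 × 572.56 × 8 × 1 = 1611.2 kN.
Bearing (6 mm plate, F_u = 450 MPa): end bolts L_c = 47 − 30/2 = 32, R_n = min(1.2×32×6×450, 2.4×27×6×450) = 103.68 kN/bolt; interior L_c = 83 − 30 = 53, R_n = 171.72 kN/bolt. φR_n = 0.75 × (2×103.68 + 6×171.72) = 928.3 kN.
Governing: min(1611.2, 928.3) = 928.3 kN → bearing.

928.3 kN (bearing governs)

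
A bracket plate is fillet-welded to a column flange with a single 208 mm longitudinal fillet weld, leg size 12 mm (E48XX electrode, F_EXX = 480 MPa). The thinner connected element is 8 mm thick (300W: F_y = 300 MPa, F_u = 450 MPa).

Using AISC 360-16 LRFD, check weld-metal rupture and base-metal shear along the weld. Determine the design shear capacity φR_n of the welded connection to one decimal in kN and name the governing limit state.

299.5 kN (base-metal shear governs)

Weld metal: throat = 0.707×12 = 8.484 mm, L = 208 mm. φR_n = 0.75 × 0.6 × 480 × 8.484 × 208 = 381.2 kN.
Base metal shear (8 mm plate): yield φR_n = 1.0×0.6×300×8×208 = 299.5 kN; rupture φR_n = 0.75×0.6×450×8×208 = 337.0 kN; take 299.5 kN (yield).
Governing: min(381.2, 299.5) = 299.5 kN → base-metal shear.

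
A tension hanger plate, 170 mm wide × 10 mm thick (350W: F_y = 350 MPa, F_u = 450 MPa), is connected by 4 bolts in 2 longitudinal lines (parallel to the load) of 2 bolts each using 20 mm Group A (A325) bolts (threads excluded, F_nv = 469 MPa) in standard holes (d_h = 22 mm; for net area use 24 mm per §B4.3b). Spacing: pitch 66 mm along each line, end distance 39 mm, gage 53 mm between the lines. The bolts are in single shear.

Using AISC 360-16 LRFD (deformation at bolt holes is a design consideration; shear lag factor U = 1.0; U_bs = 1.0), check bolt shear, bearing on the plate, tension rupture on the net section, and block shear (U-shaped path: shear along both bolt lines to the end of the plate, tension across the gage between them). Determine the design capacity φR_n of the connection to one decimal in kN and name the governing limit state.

Bolt shear: A_b = π(20)²/4 = 314.16 mm². φR_n = 0.75 × 469 × 314.16 × 4 × 1 = 442.0 kN.
Bearing (10 mm plate, F_u = 450 MPa): end bolts L_c = 39 − 22/2 = 28, R_n = min(1.2×28×10×450, 2.4×20×10×450) = 151.2 kN/bolt; interior L_c = 66 − 22 = 44, R_n = 216 kN/bolt. φR_n = 0.75 × (2×151.2 + 2×216) = 550.8 kN.
Tension rupture (net): A_n = (170 − 2×24)×10 = 1220 mm² (U = 1.0, A_e = A_n). φR_n = 0.75 × 450 × 1220 = 411.8 kN.
Block shear: shear path 2×[39+1×66] = 2×105 mm, A_gv = 2100, A_nv = 2×(105 − 1.5×24)×10 = 1380 mm²; tension across gage: (53 − 1×24)×10 = 290 mm². R_n = min(0.6×450×1380, 0.6×350×2100) + 1.0×450×290 = min(372.6, 441) + 130.5 = 503.1 kN. φR_n = 0.75 × 503.1 = 377.3 kN.
Governing: min(442.0, 550.8, 411.8, 377.3) = 377.3 kN → block shear.

377.3 kN (block shear governs)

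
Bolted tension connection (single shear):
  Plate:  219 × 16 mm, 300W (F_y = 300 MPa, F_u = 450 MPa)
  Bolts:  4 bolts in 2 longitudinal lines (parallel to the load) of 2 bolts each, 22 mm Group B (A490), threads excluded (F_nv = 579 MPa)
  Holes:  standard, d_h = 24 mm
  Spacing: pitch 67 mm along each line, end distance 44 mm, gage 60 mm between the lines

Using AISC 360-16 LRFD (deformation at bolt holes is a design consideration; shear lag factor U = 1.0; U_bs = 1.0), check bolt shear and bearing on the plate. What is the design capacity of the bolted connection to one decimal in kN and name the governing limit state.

660.3 kN (bolt shear governs)

Bolt shear: A_b = π(22)²/4 = 380.13 mm². φR_n = 0.75 × 579 × 380.13 × 4 × 1 = 660.3 kN.
Bearing (16 mm plate, F_u = 450 MPa): end bolts L_c = 44 − 24/2 = 32, R_n = min(1.2×32×16×450, 2.4×22×16×450) = 276.48 kN/bolt; interior L_c = 67 − 24 = 43, R_n = 371.52 kN/bolt. φR_n = 0.75 × (2×276.48 + 2×371.52) = 972.0 kN.
Governing: min(660.3, 972.0) = 660.3 kN → bolt shear.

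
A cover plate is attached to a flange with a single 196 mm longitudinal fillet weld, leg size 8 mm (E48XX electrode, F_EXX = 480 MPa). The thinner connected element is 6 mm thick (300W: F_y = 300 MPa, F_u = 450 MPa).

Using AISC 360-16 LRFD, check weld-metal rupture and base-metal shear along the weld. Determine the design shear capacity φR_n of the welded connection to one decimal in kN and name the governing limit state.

211.7 kN (base-metal shear governs)

Weld metal: throat = 0.707×8 = 5.656 mm, L = 196 mm. φR_n = 0.75 × 0.6 × 480 × 5.656 × 196 = 239.5 kN.
Base metal shear (6 mm plate): yield φR_n = 1.0×0.6×300×6×196 = 211.7 kN; rupture φR_n = 0.75×0.6×450×6×196 = 238.1 kN; take 211.7 kN (yield).
Governing: min(239.5, 211.7) = 211.7 kN → base-metal shear.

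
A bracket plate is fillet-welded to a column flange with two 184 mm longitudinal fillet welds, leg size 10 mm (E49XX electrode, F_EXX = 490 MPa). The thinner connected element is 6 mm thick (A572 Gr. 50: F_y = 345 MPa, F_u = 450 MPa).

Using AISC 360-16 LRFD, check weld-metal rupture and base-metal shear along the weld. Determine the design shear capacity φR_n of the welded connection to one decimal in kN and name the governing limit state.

447.1 kN (base-metal shear governs)

Weld metal: throat = 0.707×10 = 7.07 mm, L = 2×184 = 368 mm. φR_n = 0.75 × 0.6 × 490 × 7.07 × 368 = 573.7 kN.
Base metal shear (6 mm plate): yield φR_n = 1.0×0.6×345×6×368 = 457.1 kN; rupture φR_n = 0.75×0.6×450×6×368 = 447.1 kN; take 447.1 kN (rupture).
Governing: min(573.7, 447.1) = 447.1 kN → base-metal shear.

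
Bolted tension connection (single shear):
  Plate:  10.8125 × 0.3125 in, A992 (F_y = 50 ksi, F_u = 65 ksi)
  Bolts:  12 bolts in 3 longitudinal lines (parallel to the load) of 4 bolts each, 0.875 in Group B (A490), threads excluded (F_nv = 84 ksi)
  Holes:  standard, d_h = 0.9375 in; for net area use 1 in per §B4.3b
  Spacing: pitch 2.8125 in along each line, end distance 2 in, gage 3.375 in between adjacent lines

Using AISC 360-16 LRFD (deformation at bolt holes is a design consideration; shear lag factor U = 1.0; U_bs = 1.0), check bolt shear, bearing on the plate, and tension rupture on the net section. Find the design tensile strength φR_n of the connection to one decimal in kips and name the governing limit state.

119.0 kips (net-section rupture governs)

Bolt shear: A_b = π(0.875)²/4 = 0.60132 in². φR_n = 0.75 × 84 × 0.60132 × 12 × 1 = 454.6 kips.
Bearing (0.3125 in plate, F_u = 65 ksi): end bolts L_c = 2 − 0.9375/2 = 1.53125, R_n = min(1.2×1.53125×0.3125×65, 2.4×0.875×0.3125×65) = 37.324 kips/bolt; interior L_c = 2.8125 − 0.9375 = 1.875, R_n = 42.656 kips/bolt. φR_n = 0.75 × (3×37.324 + 9×42.656) = 371.9 kips.
Tension rupture (net): A_n = (10.8125 − 3×1)×0.3125 = 2.4414 in² (U = 1.0, A_e = A_n). φR_n = 0.75 × 65 × 2.4414 = 119.0 kips.
Governing: min(454.6, 371.9, 119.0) = 119.0 kips → net-section rupture.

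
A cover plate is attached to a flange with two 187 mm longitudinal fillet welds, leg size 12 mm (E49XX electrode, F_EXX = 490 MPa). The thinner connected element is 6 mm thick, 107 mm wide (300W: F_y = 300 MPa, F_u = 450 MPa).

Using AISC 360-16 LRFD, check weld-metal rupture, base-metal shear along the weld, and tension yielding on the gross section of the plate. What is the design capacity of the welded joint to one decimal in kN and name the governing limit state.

Weld metal: throat = 0.707×12 = 8.484 mm, L = 2×187 = 374 mm. φR_n = 0.75 × 0.6 × 490 × 8.484 × 374 = 699.7 kN.
Base metal shear (6 mm plate): yield φR_n = 1.0×0.6×300×6×374 = 403.9 kN; rupture φR_n = 0.75×0.6×450×6×374 = 454.4 kN; take 403.9 kN (yield).
Tension yield (gross): A_g = 107×6 = 642 mm². φR_n = 0.90 × 300 × 642 = 173.3 kN.
Governing: min(699.7, 403.9, 173.3) = 173.3 kN → gross-section yield.

173.3 kN (gross-section yield governs)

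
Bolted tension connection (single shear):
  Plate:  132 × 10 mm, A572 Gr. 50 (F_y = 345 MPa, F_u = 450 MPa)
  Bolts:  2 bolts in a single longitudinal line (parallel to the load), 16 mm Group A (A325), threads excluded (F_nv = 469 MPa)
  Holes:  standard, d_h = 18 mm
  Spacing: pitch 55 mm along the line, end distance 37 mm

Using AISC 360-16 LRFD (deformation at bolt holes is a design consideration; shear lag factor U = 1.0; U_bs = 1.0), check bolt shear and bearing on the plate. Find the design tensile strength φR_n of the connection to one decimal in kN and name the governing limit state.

141.4 kN (bolt shear governs)

Bolt shear: A_b = π(16)²/4 = 201.06 mm². φR_n = 0.75 × 469 × 201.06 × 2 × 1 = 141.4 kN.
Bearing (10 mm plate, F_u = 450 MPa): end bolts L_c = 37 − 18/2 = 28, R_n = min(1.2×28×10×450, 2.4×16×10×450) = 151.2 kN/bolt; interior L_c = 55 − 18 = 37, R_n = 172.8 kN/bolt. φR_n = 0.75 × (1×151.2 + 1×172.8) = 243.0 kN.
Governing: min(141.4, 243.0) = 141.4 kN → bolt shear.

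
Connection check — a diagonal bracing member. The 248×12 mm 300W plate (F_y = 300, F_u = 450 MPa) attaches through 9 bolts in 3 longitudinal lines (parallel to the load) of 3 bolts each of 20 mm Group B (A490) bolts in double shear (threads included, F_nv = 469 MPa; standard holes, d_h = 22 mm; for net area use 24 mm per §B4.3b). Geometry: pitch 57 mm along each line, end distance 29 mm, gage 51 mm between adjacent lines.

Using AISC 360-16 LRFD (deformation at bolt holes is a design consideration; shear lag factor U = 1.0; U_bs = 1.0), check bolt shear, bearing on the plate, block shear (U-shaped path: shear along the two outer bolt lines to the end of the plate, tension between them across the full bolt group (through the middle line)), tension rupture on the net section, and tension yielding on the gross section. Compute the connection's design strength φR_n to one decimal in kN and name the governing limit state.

Bolt shear: A_b = π(20)²/4 = 314.16 mm². φR_n = 0.75 × 469 × 314.16 × 9 × 2 = 1989.1 kN.
Bearing (12 mm plate, F_u = 450 MPa): end bolts L_c = 29 − 22/2 = 18, R_n = min(1.2×18×12×450, 2.4×20×12×450) = 116.64 kN/bolt; interior L_c = 57 − 22 = 35, R_n = 226.8 kN/bolt. φR_n = 0.75 × (3×116.64 + 6×226.8) = 1283.0 kN.
Block shear: shear path 2×[29+2×57] = 2×143 mm, A_gv = 3432, A_nv = 2×(143 − 2.5×24)×12 = 1992 mm²; tension across gage: (102 − 2×24)×12 = 648 mm². R_n = min(0.6×450×1992, 0.6×300×3432) + 1.0×450×648 = min(537.84, 617.76) + 291.6 = 829.44 kN. φR_n = 0.75 × 829.44 = 622.1 kN.
Tension rupture (net): A_n = (248 − 3×24)×12 = 2112 mm² (U = 1.0, A_e = A_n). φR_n = 0.75 × 450 × 2112 = 712.8 kN.
Tension yield (gross): A_g = 248×12 = 2976 mm². φR_n = 0.90 × 300 × 2976 = 803.5 kN.
Governing: min(1989.1, 1283.0, 622.1, 712.8, 803.5) = 622.1 kN → block shear.

622.1 kN (block shear governs)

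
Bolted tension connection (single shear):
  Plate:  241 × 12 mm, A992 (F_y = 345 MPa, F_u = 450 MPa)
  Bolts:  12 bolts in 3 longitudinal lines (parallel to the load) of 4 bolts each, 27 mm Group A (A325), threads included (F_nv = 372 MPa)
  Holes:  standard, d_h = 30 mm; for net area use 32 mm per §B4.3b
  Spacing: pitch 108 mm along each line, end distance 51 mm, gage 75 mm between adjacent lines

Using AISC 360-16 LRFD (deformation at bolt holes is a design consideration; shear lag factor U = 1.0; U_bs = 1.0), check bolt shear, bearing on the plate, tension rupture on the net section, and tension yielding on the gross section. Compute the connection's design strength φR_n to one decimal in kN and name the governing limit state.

Bolt shear: A_b = π(27)²/4 = 572.56 mm². φR_n = 0.75 × 372 × 572.56 × 12 × 1 = 1916.9 kN.
Bearing (12 mm plate, F_u = 450 MPa): end bolts L_c = 51 − 30/2 = 36, R_n = min(1.2×36×12×450, 2.4×27×12×450) = 233.28 kN/bolt; interior L_c = 108 − 30 = 78, R_n = 349.92 kN/bolt. φR_n = 0.75 × (3×233.28 + 9×349.92) = 2886.8 kN.
Tension rupture (net): A_n = (241 − 3×32)×12 = 1740 mm² (U = 1.0, A_e = A_n). φR_n = 0.75 × 450 × 1740 = 587.3 kN.
Tension yield (gross): A_g = 241×12 = 2892 mm². φR_n = 0.90 × 345 × 2892 = 898.0 kN.
Governing: min(1916.9, 2886.8, 587.3, 898.0) = 587.3 kN → net-section rupture.

587.3 kN (net-section rupture governs)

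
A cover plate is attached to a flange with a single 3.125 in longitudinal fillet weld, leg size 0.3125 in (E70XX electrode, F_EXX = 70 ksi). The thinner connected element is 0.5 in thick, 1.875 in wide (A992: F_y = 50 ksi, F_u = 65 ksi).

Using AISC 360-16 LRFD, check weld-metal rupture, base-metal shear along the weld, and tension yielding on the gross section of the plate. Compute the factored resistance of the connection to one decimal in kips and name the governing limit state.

Weld metal: throat = 0.707×0.3125 = 0.22094 in, L = 3.125 in. φR_n = 0.75 × 0.6 × 70 × 0.22094 × 3.125 = 21.7 kips.
Base metal shear (0.5 in plate): yield φR_n = 1.0×0.6×50×0.5×3.125 = 46.9 kips; rupture φR_n = 0.75×0.6×65×0.5×3.125 = 45.7 kips; take 45.7 kips (rupture).
Tension yield (gross): A_g = 1.875×0.5 = 0.9375 in². φR_n = 0.90 × 50 × 0.9375 = 42.2 kips.
Governing: min(21.7, 45.7, 42.2) = 21.7 kips → weld metal.

21.7 kips (weld metal governs)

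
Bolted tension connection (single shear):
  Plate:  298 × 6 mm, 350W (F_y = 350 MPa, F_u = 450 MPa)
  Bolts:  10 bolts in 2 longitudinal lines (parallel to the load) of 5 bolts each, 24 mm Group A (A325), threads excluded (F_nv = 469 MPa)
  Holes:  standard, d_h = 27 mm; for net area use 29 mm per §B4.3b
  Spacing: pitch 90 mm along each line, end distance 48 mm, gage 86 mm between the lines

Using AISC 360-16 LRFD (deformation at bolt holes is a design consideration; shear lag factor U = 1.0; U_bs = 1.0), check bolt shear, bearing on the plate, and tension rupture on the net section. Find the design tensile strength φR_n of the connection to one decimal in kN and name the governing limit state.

486.0 kN (net-section rupture governs)

Bolt shear: A_b = π(24)²/4 = 452.39 mm². φR_n = 0.75 × 469 × 452.39 × 10 × 1 = 1591.3 kN.
Bearing (6 mm plate, F_u = 450 MPa): end bolts L_c = 48 − 27/2 = 34.5, R_n = min(1.2×34.5×6×450, 2.4×24×6×450) = 111.78 kN/bolt; interior L_c = 90 − 27 = 63, R_n = 155.52 kN/bolt. φR_n = 0.75 × (2×111.78 + 8×155.52) = 1100.8 kN.
Tension rupture (net): A_n = (298 − 2×29)×6 = 1440 mm² (U = 1.0, A_e = A_n). φR_n = 0.75 × 450 × 1440 = 486.0 kN.
Governing: min(1591.3, 1100.8, 486.0) = 486.0 kN → net-section rupture.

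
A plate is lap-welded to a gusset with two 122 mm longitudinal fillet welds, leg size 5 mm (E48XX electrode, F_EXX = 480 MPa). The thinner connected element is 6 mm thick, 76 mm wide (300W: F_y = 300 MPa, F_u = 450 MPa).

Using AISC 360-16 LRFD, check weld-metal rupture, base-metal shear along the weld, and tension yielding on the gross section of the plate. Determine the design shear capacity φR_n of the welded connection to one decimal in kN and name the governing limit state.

Weld metal: throat = 0.707×5 = 3.535 mm, L = 2×122 = 244 mm. φR_n = 0.75 × 0.6 × 480 × 3.535 × 244 = 186.3 kN.
Base metal shear (6 mm plate): yield φR_n = 1.0×0.6×300×6×244 = 263.5 kN; rupture φR_n = 0.75×0.6×450×6×244 = 296.5 kN; take 263.5 kN (yield).
Tension yield (gross): A_g = 76×6 = 456 mm². φR_n = 0.90 × 300 × 456 = 123.1 kN.
Governing: min(186.3, 263.5, 123.1) = 123.1 kN → gross-section yield.

123.1 kN (gross-section yield governs)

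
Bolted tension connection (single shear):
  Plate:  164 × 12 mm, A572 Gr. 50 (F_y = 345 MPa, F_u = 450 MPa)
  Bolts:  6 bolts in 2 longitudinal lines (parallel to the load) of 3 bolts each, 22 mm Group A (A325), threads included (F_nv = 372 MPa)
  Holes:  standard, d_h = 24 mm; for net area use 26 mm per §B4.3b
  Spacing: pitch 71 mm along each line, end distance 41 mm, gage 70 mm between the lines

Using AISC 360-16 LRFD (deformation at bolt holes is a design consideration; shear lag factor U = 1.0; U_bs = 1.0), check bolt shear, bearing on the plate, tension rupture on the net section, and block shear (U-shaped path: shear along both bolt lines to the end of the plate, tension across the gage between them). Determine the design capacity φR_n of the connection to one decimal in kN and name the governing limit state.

453.6 kN (net-section rupture governs)

Bolt shear: A_b = π(22)²/4 = 380.13 mm². φR_n = 0.75 × 372 × 380.13 × 6 × 1 = 636.3 kN.
Bearing (12 mm plate, F_u = 450 MPa): end bolts L_c = 41 − 24/2 = 29, R_n = min(1.2×29×12×450, 2.4×22×12×450) = 187.92 kN/bolt; interior L_c = 71 − 24 = 47, R_n = 285.12 kN/bolt. φR_n = 0.75 × (2×187.92 + 4×285.12) = 1137.2 kN.
Tension rupture (net): A_n = (164 − 2×26)×12 = 1344 mm² (U = 1.0, A_e = A_n). φR_n = 0.75 × 450 × 1344 = 453.6 kN.
Block shear: shear path 2×[41+2×71] = 2×183 mm, A_gv = 4392, A_nv = 2×(183 − 2.5×26)×12 = 2832 mm²; tension across gage: (70 − 1×26)×12 = 528 mm². R_n = min(0.6×450×2832, 0.6×345×4392) + 1.0×450×528 = min(764.64, 909.14) + 237.6 = 1002.2 kN. φR_n = 0.75 × 1002.2 = 751.7 kN.
Governing: min(636.3, 1137.2, 453.6, 751.7) = 453.6 kN → net-section rupture.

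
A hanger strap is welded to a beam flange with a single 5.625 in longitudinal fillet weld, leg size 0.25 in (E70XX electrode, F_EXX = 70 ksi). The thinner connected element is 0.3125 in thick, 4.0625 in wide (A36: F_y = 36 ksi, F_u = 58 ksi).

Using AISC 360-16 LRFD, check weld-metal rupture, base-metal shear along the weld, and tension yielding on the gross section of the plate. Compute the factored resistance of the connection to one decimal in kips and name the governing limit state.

Weld metal: throat = 0.707×0.25 = 0.17675 in, L = 5.625 in. φR_n = 0.75 × 0.6 × 70 × 0.17675 × 5.625 = 31.3 kips.
Base metal shear (0.3125 in plate): yield φR_n = 1.0×0.6×36×0.3125×5.625 = 38.0 kips; rupture φR_n = 0.75×0.6×58×0.3125×5.625 = 45.9 kips; take 38.0 kips (yield).
Tension yield (gross): A_g = 4.0625×0.3125 = 1.2695 in². φR_n = 0.90 × 36 × 1.2695 = 41.1 kips.
Governing: min(31.3, 38.0, 41.1) = 31.3 kips → weld metal.

31.3 kips (weld metal governs)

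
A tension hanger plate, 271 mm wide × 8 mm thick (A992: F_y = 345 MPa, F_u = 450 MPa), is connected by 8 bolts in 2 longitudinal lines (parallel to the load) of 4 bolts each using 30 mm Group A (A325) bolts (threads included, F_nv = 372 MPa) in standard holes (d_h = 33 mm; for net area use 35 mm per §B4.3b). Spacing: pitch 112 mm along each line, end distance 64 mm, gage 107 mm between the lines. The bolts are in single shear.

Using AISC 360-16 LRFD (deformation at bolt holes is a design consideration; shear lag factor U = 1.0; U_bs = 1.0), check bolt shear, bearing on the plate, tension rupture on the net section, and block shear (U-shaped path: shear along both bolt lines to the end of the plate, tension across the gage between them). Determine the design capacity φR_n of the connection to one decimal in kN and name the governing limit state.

542.7 kN (net-section rupture governs)

Bolt shear: A_b = π(30)²/4 = 706.86 mm². φR_n = 0.75 × 372 × 706.86 × 8 × 1 = 1577.7 kN.
Bearing (8 mm plate, F_u = 450 MPa): end bolts L_c = 64 − 33/2 = 47.5, R_n = min(1.2×47.5×8×450, 2.4×30×8×450) = 205.2 kN/bolt; interior L_c = 112 − 33 = 79, R_n = 259.2 kN/bolt. φR_n = 0.75 × (2×205.2 + 6×259.2) = 1474.2 kN.
Tension rupture (net): A_n = (271 − 2×35)×8 = 1608 mm² (U = 1.0, A_e = A_n). φR_n = 0.75 × 450 × 1608 = 542.7 kN.
Block shear: shear path 2×[64+3×112] = 2×400 mm, A_gv = 6400, A_nv = 2×(400 − 3.5×35)×8 = 4440 mm²; tension across gage: (107 − 1×35)×8 = 576 mm². R_n = min(0.6×450×4440, 0.6×345×6400) + 1.0×450×576 = min(1198.8, 1324.8) + 259.2 = 1458 kN. φR_n = 0.75 × 1458 = 1093.5 kN.
Governing: min(1577.7, 1474.2, 542.7, 1093.5) = 542.7 kN → net-section rupture.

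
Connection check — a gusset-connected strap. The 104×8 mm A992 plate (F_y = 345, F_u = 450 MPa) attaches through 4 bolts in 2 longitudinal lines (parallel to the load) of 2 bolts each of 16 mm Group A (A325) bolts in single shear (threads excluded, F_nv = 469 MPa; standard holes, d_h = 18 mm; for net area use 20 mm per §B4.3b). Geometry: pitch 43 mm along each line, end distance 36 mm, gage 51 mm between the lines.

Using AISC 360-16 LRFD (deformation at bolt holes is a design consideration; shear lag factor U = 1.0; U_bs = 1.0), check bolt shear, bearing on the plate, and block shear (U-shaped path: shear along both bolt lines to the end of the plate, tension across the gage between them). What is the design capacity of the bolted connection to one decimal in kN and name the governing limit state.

Bolt shear: A_b = π(16)²/4 = 201.06 mm². φR_n = 0.75 × 469 × 201.06 × 4 × 1 = 282.9 kN.
Bearing (8 mm plate, F_u = 450 MPa): end bolts L_c = 36 − 18/2 = 27, R_n = min(1.2×27×8×450, 2.4×16×8×450) = 116.64 kN/bolt; interior L_c = 43 − 18 = 25, R_n = 108 kN/bolt. φR_n = 0.75 × (2×116.64 + 2×108) = 337.0 kN.
Block shear: shear path 2×[36+1×43] = 2×79 mm, A_gv = 1264, A_nv = 2×(79 − 1.5×20)×8 = 784 mm²; tension across gage: (51 − 1×20)×8 = 248 mm². R_n = min(0.6×450×784, 0.6×345×1264) + 1.0×450×248 = min(211.68, 261.65) + 111.6 = 323.28 kN. φR_n = 0.75 × 323.28 = 242.5 kN.
Governing: min(282.9, 337.0, 242.5) = 242.5 kN → block shear.

242.5 kN (block shear governs)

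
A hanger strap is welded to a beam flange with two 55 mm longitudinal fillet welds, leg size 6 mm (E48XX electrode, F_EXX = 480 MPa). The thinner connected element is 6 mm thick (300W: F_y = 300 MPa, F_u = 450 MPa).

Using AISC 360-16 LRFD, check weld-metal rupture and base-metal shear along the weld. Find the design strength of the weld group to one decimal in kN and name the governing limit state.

100.8 kN (weld metal governs)

Weld metal: throat = 0.707×6 = 4.242 mm, L = 2×55 = 110 mm. φR_n = 0.75 × 0.6 × 480 × 4.242 × 110 = 100.8 kN.
Base metal shear (6 mm plate): yield φR_n = 1.0×0.6×300×6×110 = 118.8 kN; rupture φR_n = 0.75×0.6×450×6×110 = 133.7 kN; take 118.8 kN (yield).
Governing: min(100.8, 118.8) = 100.8 kN → weld metal.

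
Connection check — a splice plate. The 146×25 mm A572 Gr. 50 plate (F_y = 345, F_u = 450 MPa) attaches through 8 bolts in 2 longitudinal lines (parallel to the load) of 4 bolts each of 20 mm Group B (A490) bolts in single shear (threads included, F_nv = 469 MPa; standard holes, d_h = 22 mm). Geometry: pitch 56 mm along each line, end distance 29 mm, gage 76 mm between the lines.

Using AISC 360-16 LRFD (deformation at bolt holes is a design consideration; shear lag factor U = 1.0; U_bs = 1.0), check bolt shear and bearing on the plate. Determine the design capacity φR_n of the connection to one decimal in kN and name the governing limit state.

884.0 kN (bolt shear governs)

Bolt shear: A_b = π(20)²/4 = 314.16 mm². φR_n = 0.75 × 469 × 314.16 × 8 × 1 = 884.0 kN.
Bearing (25 mm plate, F_u = 450 MPa): end bolts L_c = 29 − 22/2 = 18, R_n = min(1.2×18×25×450, 2.4×20×25×450) = 243 kN/bolt; interior L_c = 56 − 22 = 34, R_n = 459 kN/bolt. φR_n = 0.75 × (2×243 + 6×459) = 2430.0 kN.
Governing: min(884.0, 2430.0) = 884.0 kN → bolt shear.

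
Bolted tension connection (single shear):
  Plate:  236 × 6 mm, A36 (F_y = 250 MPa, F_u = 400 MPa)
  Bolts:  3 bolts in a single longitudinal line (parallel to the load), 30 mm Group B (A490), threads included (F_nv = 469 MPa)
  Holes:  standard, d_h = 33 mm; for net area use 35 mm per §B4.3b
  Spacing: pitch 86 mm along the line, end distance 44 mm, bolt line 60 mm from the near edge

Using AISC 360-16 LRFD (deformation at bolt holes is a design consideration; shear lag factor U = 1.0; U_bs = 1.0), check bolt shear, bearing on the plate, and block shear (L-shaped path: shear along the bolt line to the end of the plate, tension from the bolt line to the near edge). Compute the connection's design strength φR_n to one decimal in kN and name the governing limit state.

215.3 kN (block shear governs)

Bolt shear: A_b = π(30)²/4 = 706.86 mm². φR_n = 0.75 × 469 × 706.86 × 3 × 1 = 745.9 kN.
Bearing (6 mm plate, F_u = 400 MPa): end bolts L_c = 44 − 33/2 = 27.5, R_n = min(1.2×27.5×6×400, 2.4×30×6×400) = 79.2 kN/bolt; interior L_c = 86 − 33 = 53, R_n = 152.64 kN/bolt. φR_n = 0.75 × (1×79.2 + 2×152.64) = 288.4 kN.
Block shear: shear path 1×[44+2×86] = 1×216 mm, A_gv = 1296, A_nv = 1×(216 − 2.5×35)×6 = 771 mm²; tension to near edge: (60 − 0.5×35)×6 = 255 mm². R_n = min(0.6×400×771, 0.6×250×1296) + 1.0×400×255 = min(185.04, 194.4) + 102 = 287.04 kN. φR_n = 0.75 × 287.04 = 215.3 kN.
Governing: min(745.9, 288.4, 215.3) = 215.3 kN → block shear.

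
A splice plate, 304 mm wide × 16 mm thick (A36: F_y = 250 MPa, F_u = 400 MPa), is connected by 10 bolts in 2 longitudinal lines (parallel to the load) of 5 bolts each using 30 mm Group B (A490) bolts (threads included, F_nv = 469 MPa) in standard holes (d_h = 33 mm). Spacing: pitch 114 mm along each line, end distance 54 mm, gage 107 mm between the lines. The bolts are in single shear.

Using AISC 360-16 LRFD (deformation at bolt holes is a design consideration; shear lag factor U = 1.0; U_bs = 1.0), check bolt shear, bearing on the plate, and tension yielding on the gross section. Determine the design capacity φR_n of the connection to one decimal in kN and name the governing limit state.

1094.4 kN (gross-section yield governs)

Bolt shear: A_b = π(30)²/4 = 706.86 mm². φR_n = 0.75 × 469 × 706.86 × 10 × 1 = 2486.4 kN.
Bearing (16 mm plate, F_u = 400 MPa): end bolts L_c = 54 − 33/2 = 37.5, R_n = min(1.2×37.5×16×400, 2.4×30×16×400) = 288 kN/bolt; interior L_c = 114 − 33 = 81, R_n = 460.8 kN/bolt. φR_n = 0.75 × (2×288 + 8×460.8) = 3196.8 kN.
Tension yield (gross): A_g = 304×16 = 4864 mm². φR_n = 0.90 × 250 × 4864 = 1094.4 kN.
Governing: min(2486.4, 3196.8, 1094.4) = 1094.4 kN → gross-section yield.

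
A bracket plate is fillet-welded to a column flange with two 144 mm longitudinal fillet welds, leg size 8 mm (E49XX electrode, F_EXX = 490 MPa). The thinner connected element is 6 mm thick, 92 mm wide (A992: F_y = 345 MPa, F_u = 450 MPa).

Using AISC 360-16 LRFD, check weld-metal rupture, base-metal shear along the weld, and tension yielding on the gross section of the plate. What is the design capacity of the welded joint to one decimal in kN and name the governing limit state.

171.4 kN (gross-section yield governs)

Weld metal: throat = 0.707×8 = 5.656 mm, L = 2×144 = 288 mm. φR_n = 0.75 × 0.6 × 490 × 5.656 × 288 = 359.2 kN.
Base metal shear (6 mm plate): yield φR_n = 1.0×0.6×345×6×288 = 357.7 kN; rupture φR_n = 0.75×0.6×450×6×288 = 349.9 kN; take 349.9 kN (rupture).
Tension yield (gross): A_g = 92×6 = 552 mm². φR_n = 0.90 × 345 × 552 = 171.4 kN.
Governing: min(359.2, 349.9, 171.4) = 171.4 kN → gross-section yield.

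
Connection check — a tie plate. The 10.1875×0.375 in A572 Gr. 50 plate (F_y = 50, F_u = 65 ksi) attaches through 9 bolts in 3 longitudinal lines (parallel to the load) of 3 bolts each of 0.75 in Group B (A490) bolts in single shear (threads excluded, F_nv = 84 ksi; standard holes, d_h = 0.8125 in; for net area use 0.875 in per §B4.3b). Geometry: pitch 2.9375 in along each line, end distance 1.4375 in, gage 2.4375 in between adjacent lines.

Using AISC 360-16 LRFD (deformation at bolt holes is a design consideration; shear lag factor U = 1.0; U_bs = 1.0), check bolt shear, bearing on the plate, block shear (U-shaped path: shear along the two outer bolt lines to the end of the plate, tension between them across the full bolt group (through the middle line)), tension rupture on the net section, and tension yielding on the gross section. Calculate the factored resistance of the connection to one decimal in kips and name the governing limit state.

Bolt shear: A_b = π(0.75)²/4 = 0.44179 in². φR_n = 0.75 × 84 × 0.44179 × 9 × 1 = 250.5 kips.
Bearing (0.375 in plate, F_u = 65 ksi): end bolts L_c = 1.4375 − 0.8125/2 = 1.03125, R_n = min(1.2×1.03125×0.375×65, 2.4×0.75×0.375×65) = 30.164 kips/bolt; interior L_c = 2.9375 − 0.8125 = 2.125, R_n = 43.875 kips/bolt. φR_n = 0.75 × (3×30.164 + 6×43.875) = 265.3 kips.
Block shear: shear path 2×[1.4375+2×2.9375] = 2×7.3125 in, A_gv = 5.4844, A_nv = 2×(7.3125 − 2.5×0.875)×0.375 = 3.8438 in²; tension across gage: (4.875 − 2×0.875)×0.375 = 1.1719 in². R_n = min(0.6×65×3.8438, 0.6×50×5.4844) + 1.0×65×1.1719 = min(149.91, 164.53) + 76.174 = 226.08 kips. φR_n = 0.75 × 226.08 = 169.6 kips.
Tension rupture (net): A_n = (10.1875 − 3×0.875)×0.375 = 2.8359 in² (U = 1.0, A_e = A_n). φR_n = 0.75 × 65 × 2.8359 = 138.3 kips.
Tension yield (gross): A_g = 10.1875×0.375 = 3.8203 in². φR_n = 0.90 × 50 × 3.8203 = 171.9 kips.
Governing: min(250.5, 265.3, 169.6, 138.3, 171.9) = 138.3 kips → net-section rupture.

138.3 kips (net-section rupture governs)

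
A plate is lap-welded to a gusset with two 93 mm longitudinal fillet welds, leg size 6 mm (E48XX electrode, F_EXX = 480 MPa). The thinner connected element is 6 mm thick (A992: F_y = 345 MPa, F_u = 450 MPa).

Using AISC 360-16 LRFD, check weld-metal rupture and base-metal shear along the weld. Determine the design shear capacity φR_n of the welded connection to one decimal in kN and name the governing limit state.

170.4 kN (weld metal governs)

Weld metal: throat = 0.707×6 = 4.242 mm, L = 2×93 = 186 mm. φR_n = 0.75 × 0.6 × 480 × 4.242 × 186 = 170.4 kN.
Base metal shear (6 mm plate): yield φR_n = 1.0×0.6×345×6×186 = 231.0 kN; rupture φR_n = 0.75×0.6×450×6×186 = 226.0 kN; take 226.0 kN (rupture).
Governing: min(170.4, 226.0) = 170.4 kN → weld metal.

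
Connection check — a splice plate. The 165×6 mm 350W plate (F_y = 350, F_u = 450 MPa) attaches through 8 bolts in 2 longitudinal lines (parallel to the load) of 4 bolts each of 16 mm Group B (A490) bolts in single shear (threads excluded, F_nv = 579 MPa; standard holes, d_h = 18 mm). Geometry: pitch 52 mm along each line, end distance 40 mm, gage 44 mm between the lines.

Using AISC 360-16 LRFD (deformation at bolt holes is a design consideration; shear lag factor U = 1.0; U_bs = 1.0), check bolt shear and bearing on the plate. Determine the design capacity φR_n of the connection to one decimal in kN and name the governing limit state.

617.2 kN (bearing governs)

Bolt shear: A_b = π(16)²/4 = 201.06 mm². φR_n = 0.75 × 579 × 201.06 × 8 × 1 = 698.5 kN.
Bearing (6 mm plate, F_u = 450 MPa): end bolts L_c = 40 − 18/2 = 31, R_n = min(1.2×31×6×450, 2.4×16×6×450) = 100.44 kN/bolt; interior L_c = 52 − 18 = 34, R_n = 103.68 kN/bolt. φR_n = 0.75 × (2×100.44 + 6×103.68) = 617.2 kN.
Governing: min(698.5, 617.2) = 617.2 kN → bearing.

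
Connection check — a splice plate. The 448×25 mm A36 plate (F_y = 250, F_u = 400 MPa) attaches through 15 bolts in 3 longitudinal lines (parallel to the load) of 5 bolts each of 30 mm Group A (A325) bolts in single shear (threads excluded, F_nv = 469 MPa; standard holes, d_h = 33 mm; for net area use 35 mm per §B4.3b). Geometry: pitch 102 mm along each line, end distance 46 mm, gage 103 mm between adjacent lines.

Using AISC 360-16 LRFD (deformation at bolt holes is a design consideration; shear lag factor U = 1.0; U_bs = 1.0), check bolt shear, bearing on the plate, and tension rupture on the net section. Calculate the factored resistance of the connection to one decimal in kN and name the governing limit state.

2572.5 kN (net-section rupture governs)

Bolt shear: A_b = π(30)²/4 = 706.86 mm². φR_n = 0.75 × 469 × 706.86 × 15 × 1 = 3729.6 kN.
Bearing (25 mm plate, F_u = 400 MPa): end bolts L_c = 46 − 33/2 = 29.5, R_n = min(1.2×29.5×25×400, 2.4×30×25×400) = 354 kN/bolt; interior L_c = 102 − 33 = 69, R_n = 720 kN/bolt. φR_n = 0.75 × (3×354 + 12×720) = 7276.5 kN.
Tension rupture (net): A_n = (448 − 3×35)×25 = 8575 mm² (U = 1.0, A_e = A_n). φR_n = 0.75 × 400 × 8575 = 2572.5 kN.
Governing: min(3729.6, 7276.5, 2572.5) = 2572.5 kN → net-section rupture.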